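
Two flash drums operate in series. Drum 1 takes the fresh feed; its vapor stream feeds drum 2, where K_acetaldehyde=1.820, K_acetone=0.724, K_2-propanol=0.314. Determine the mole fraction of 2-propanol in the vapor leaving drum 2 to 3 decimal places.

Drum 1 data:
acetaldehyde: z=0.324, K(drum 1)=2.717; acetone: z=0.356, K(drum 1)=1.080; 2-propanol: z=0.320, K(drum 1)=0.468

Drum 1:
Iterate (Newton) starting at ψ₁ = 0.48:
  ψ₁ = 0.480: g = 0.1038, g' = -0.452 → ψ₁ = 0.709
  ψ₁ = 0.709: g = 0.0044, g' = -0.430 → ψ₁ = 0.719
Converged at ψ₁ = 0.719.
Drum-1 compositions:
  acetaldehyde: x = 0.145, y = 0.394
  acetone: x = 0.337, y = 0.364
  2-propanol: x = 0.518, y = 0.243
Drum-2 feed = drum-1 vapor: z₂ = (0.3938, 0.3636, 0.2426).
Drum 2:
Material balance + equilibrium reduce to Σ zᵢ(Kᵢ−1)/(1+ψ₂(Kᵢ−1)) = 0.
Check two-phase: ΣzᵢKᵢ = 1.056 > 1 and Σzᵢ/Kᵢ = 1.491 > 1, so g(0) = 0.056 > 0 and g(1) = -0.491 < 0.
Iterate (Newton) starting at ψ₂ = 0.5:
  ψ₂ = 0.500: g = -0.1407, g' = -0.435 → ψ₂ = 0.177
  ψ₂ = 0.177: g = -0.0128, g' = -0.380 → ψ₂ = 0.143
Converged at ψ₂ = 0.143.
  acetaldehyde: x = 0.352, y = 0.641
  acetone: x = 0.379, y = 0.274
  2-propanol: x = 0.269, y = 0.084

y_2-propanol (drum 2) = 0.084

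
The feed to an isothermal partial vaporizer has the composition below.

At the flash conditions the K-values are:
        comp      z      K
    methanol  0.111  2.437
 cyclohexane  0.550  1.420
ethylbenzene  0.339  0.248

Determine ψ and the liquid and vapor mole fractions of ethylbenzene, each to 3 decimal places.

Material balance + equilibrium reduce to Σ zᵢ(Kᵢ−1)/(1+ψ(Kᵢ−1)) = 0.
Feasibility: ΣzᵢKᵢ = 1.136, Σzᵢ/Kᵢ = 1.800 — both > 1, two phases present.
Newton–Raphson from ψ = 0.5:
  ψ = 0.500: g = -0.1248, g' = -0.636 → ψ = 0.304
  ψ = 0.304: g = -0.0145, g' = -0.509 → ψ = 0.275
Converged at ψ = 0.275.
Compositions from xᵢ = zᵢ/(1+ψ(Kᵢ−1)), yᵢ = Kᵢxᵢ:
  methanol: x = 0.080, y = 0.194
  cyclohexane: x = 0.493, y = 0.700
  ethylbenzene: x = 0.427, y = 0.106

ψ = 0.275, x_ethylbenzene = 0.427, y_ethylbenzene = 0.106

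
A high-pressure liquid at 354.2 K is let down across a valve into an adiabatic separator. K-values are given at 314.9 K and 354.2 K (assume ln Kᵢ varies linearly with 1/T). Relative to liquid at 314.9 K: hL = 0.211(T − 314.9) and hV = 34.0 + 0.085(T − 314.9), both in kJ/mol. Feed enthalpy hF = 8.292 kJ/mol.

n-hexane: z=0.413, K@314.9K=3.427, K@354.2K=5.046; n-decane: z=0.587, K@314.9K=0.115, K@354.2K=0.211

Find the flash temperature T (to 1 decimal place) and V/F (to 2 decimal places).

T = 316.8 K, V/F = 0.23

Adiabatic flash: solve Rachford–Rice at each trial T, then check hF = ψ·hV(T) + (1−ψ)·hL(T).
  T = 314.9 K: K = (3.427, 0.115), RR gives ψ = 0.225, H_out = 7.643 kJ/mol
  T = 354.2 K: K = (5.046, 0.211), RR gives ψ = 0.378, H_out = 19.283 kJ/mol
  T = 334.5 K: K = (4.204, 0.158), RR gives ψ = 0.308, H_out = 13.833 kJ/mol
  T = 324.7 K: K = (3.807, 0.136), RR gives ψ = 0.269, H_out = 10.872 kJ/mol
  T = 319.8 K: K = (3.615, 0.125), RR gives ψ = 0.248, H_out = 9.298 kJ/mol
  T = 317.4 K: K = (3.522, 0.120), RR gives ψ = 0.237, H_out = 8.499 kJ/mol
  T = 316.1 K: K = (3.473, 0.117), RR gives ψ = 0.231, H_out = 8.057 kJ/mol
Linear interpolation between T = 316.1 (H_out = 8.057) and T = 317.4 (H_out = 8.499) on hF = 8.292 gives T ≈ 316.8 K, at which ψ = 0.23.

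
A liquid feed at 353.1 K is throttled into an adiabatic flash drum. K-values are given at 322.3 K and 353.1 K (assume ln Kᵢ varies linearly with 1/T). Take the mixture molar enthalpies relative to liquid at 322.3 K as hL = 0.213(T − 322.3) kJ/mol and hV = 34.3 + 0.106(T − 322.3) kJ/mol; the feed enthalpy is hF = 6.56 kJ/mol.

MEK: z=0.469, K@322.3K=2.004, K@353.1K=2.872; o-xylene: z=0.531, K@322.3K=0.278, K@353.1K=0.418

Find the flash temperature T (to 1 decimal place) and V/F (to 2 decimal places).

T = 325.5 K, V/F = 0.17

Adiabatic flash: solve Rachford–Rice at each trial T, then check hF = ψ·hV(T) + (1−ψ)·hL(T).
  T = 322.3 K: K = (2.004, 0.278), RR gives ψ = 0.121, H_out = 4.140 kJ/mol
  T = 353.1 K: K = (2.872, 0.418), RR gives ψ = 0.522, H_out = 22.751 kJ/mol
  T = 337.7 K: K = (2.419, 0.344), RR gives ψ = 0.341, H_out = 14.407 kJ/mol
  T = 330.0 K: K = (2.207, 0.310), RR gives ψ = 0.240, H_out = 9.662 kJ/mol
  T = 326.1 K: K = (2.103, 0.294), RR gives ψ = 0.182, H_out = 6.990 kJ/mol
  T = 324.2 K: K = (2.053, 0.286), RR gives ψ = 0.152, H_out = 5.600 kJ/mol
Linear interpolation between T = 324.2 (H_out = 5.600) and T = 326.1 (H_out = 6.990) on hF = 6.56 gives T ≈ 325.5 K, at which ψ = 0.17.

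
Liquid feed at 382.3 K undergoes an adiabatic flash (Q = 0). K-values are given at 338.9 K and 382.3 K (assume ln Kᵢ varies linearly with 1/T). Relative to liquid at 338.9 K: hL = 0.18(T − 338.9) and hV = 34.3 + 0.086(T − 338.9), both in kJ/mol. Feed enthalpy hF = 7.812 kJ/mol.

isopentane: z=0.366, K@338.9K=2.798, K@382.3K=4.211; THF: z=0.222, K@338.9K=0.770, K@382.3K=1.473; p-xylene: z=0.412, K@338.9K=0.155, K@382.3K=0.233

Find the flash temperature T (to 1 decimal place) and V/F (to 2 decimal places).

T = 340.1 K, V/F = 0.22

Adiabatic flash: solve Rachford–Rice at each trial T, then check hF = ψ·hV(T) + (1−ψ)·hL(T).
  T = 338.9 K: K = (2.798, 0.770, 0.155), RR gives ψ = 0.211, H_out = 7.229 kJ/mol
  T = 382.3 K: K = (4.211, 1.473, 0.233), RR gives ψ = 0.519, H_out = 23.498 kJ/mol
  T = 360.6 K: K = (3.475, 1.086, 0.192), RR gives ψ = 0.385, H_out = 16.311 kJ/mol
  T = 349.8 K: K = (3.130, 0.920, 0.173), RR gives ψ = 0.304, H_out = 12.082 kJ/mol
  T = 344.4 K: K = (2.964, 0.844, 0.164), RR gives ψ = 0.260, H_out = 9.761 kJ/mol
  T = 341.6 K: K = (2.879, 0.806, 0.159), RR gives ψ = 0.235, H_out = 8.495 kJ/mol
  T = 340.2 K: K = (2.837, 0.787, 0.157), RR gives ψ = 0.223, H_out = 7.844 kJ/mol
Linear interpolation between T = 338.9 (H_out = 7.229) and T = 340.2 (H_out = 7.844) on hF = 7.812 gives T ≈ 340.1 K, at which ψ = 0.22.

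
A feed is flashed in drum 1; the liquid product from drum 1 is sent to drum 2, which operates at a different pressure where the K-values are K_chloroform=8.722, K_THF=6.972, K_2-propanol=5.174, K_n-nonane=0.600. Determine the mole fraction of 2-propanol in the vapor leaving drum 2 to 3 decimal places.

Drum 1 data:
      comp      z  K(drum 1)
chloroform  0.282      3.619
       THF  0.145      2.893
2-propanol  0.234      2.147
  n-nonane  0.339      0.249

Drum 1:
Iterate (Newton) starting at ψ₁ = 0.5:
  ψ₁ = 0.500: g = 0.2237, g' = -1.114 → ψ₁ = 0.701
  ψ₁ = 0.701: g = -0.0101, g' = -1.283 → ψ₁ = 0.693
Converged at ψ₁ = 0.693.
Drum-1 compositions:
  chloroform: x = 0.100, y = 0.363
  THF: x = 0.063, y = 0.181
  2-propanol: x = 0.130, y = 0.280
  n-nonane: x = 0.707, y = 0.176
Drum-2 feed = drum-1 liquid: z₂ = (0.1002, 0.0627, 0.1304, 0.7067).
Drum 2:
Rachford–Rice: g(ψ₂) = Σ zᵢ(Kᵢ−1)/(1+ψ₂(Kᵢ−1)) = 0.
Feasibility: ΣzᵢKᵢ = 2.410, Σzᵢ/Kᵢ = 1.223 — both > 1, two phases present.
Newton–Raphson from ψ₂ = 0.5:
  ψ₂ = 0.500: g = 0.0761, g' = -0.809 → ψ₂ = 0.594
  ψ₂ = 0.594: g = 0.0064, g' = -0.682 → ψ₂ = 0.604
Converged at ψ₂ = 0.604.
  chloroform: x = 0.018, y = 0.154
  THF: x = 0.014, y = 0.095
  2-propanol: x = 0.037, y = 0.192
  n-nonane: x = 0.932, y = 0.559

y_2-propanol (drum 2) = 0.192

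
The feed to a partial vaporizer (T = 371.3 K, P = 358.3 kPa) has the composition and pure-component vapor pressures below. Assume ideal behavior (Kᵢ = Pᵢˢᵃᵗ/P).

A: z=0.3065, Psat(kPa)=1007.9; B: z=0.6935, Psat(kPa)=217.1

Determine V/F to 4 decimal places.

V/F = 0.3952

Raoult's law: Kᵢ = Pᵢˢᵃᵗ/P = Pᵢˢᵃᵗ/358.3.
  K_A = 1007.9/358.3 = 2.813006, K_B = 217.1/358.3 = 0.605917
Newton iteration, V/F⁰ = 0.5:
  V/F = 0.5000: g = -0.04889, g' = -0.4442 → V/F = 0.3899
  V/F = 0.3899: g = 0.00262, g' = -0.4961 → V/F = 0.3952
Converged at V/F = 0.3952.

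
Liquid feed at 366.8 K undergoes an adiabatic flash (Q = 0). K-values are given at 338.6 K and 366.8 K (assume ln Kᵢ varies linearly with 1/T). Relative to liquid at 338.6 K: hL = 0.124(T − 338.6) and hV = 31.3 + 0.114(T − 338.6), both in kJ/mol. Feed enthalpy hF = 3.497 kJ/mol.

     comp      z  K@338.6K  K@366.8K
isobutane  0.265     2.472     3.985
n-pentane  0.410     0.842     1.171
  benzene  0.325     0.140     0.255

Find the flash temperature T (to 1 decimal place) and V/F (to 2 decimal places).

Adiabatic flash: solve Rachford–Rice at each trial T, then check hF = ψ·hV(T) + (1−ψ)·hL(T).
  T = 338.6 K: K = (2.472, 0.842, 0.140), RR gives ψ = 0.058, H_out = 1.809 kJ/mol
  T = 366.8 K: K = (3.985, 1.171, 0.255), RR gives ψ = 0.495, H_out = 18.863 kJ/mol
  T = 352.7 K: K = (3.169, 1.000, 0.191), RR gives ψ = 0.301, H_out = 11.131 kJ/mol
  T = 345.6 K: K = (2.803, 0.918, 0.164), RR gives ψ = 0.189, H_out = 6.761 kJ/mol
  T = 342.1 K: K = (2.634, 0.880, 0.152), RR gives ψ = 0.126, H_out = 4.387 kJ/mol
  T = 340.4 K: K = (2.555, 0.861, 0.146), RR gives ψ = 0.094, H_out = 3.164 kJ/mol
Linear interpolation between T = 340.4 (H_out = 3.164) and T = 342.1 (H_out = 4.387) on hF = 3.497 gives T ≈ 340.9 K, at which ψ = 0.10.

T = 340.9 K, V/F = 0.10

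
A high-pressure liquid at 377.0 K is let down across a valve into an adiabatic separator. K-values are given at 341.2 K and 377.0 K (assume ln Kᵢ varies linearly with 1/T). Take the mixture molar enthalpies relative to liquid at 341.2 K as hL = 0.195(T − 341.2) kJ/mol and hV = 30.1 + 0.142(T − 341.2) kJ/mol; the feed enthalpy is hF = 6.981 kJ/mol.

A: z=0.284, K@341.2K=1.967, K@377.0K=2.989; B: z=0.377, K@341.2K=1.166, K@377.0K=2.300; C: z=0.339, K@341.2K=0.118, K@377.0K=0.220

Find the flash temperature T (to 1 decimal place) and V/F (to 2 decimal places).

Adiabatic flash: solve Rachford–Rice at each trial T, then check hF = ψ·hV(T) + (1−ψ)·hL(T).
  T = 341.2 K: K = (1.967, 1.166, 0.118), RR gives ψ = 0.071, H_out = 2.130 kJ/mol
  T = 377.0 K: K = (2.989, 2.300, 0.220), RR gives ψ = 0.630, H_out = 24.754 kJ/mol
  T = 359.1 K: K = (2.450, 1.666, 0.164), RR gives ψ = 0.437, H_out = 16.218 kJ/mol
  T = 350.1 K: K = (2.200, 1.399, 0.139), RR gives ψ = 0.288, H_out = 10.277 kJ/mol
  T = 345.6 K: K = (2.081, 1.277, 0.128), RR gives ψ = 0.190, H_out = 6.518 kJ/mol
  T = 347.9 K: K = (2.141, 1.338, 0.134), RR gives ψ = 0.243, H_out = 8.521 kJ/mol
Linear interpolation between T = 345.6 (H_out = 6.518) and T = 347.9 (H_out = 8.521) on hF = 6.981 gives T ≈ 346.1 K, at which ψ = 0.20.

T = 346.1 K, V/F = 0.20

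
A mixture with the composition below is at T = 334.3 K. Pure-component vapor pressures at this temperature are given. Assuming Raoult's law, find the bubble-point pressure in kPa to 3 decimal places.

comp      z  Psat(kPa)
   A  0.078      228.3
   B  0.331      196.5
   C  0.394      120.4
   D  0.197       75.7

Pbub = 145.199 kPa

At the bubble point ψ → 0, so ΣzᵢKᵢ = 1 with Kᵢ = Pᵢˢᵃᵗ/P ⇒ P = ΣzᵢPᵢˢᵃᵗ.
P = 0.078·228.3 + 0.331·196.5 + 0.394·120.4 + 0.197·75.7 = 145.199 kPa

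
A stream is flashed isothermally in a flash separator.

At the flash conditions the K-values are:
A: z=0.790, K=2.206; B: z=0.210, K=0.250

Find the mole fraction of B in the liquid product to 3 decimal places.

x_B = 0.617

Material balance + equilibrium reduce to Σ zᵢ(Kᵢ−1)/(1+β(Kᵢ−1)) = 0.
g(0) = ΣzᵢKᵢ − 1 = 0.795 and g(1) = 1 − Σzᵢ/Kᵢ = -0.198, so a root lies in (0, 1).
Iterate (Newton) starting at β = 0.5:
  β = 0.500: g = 0.3423, g' = -0.750 → β = 0.957
  β = 0.957: g = -0.1153, g' = -1.728 → β = 0.890
  β = 0.890: g = -0.0142, g' = -1.336 → β = 0.879
Converged at β = 0.879.
Compositions from xᵢ = zᵢ/(1+β(Kᵢ−1)), yᵢ = Kᵢxᵢ:
  A: x = 0.383, y = 0.846
  B: x = 0.617, y = 0.154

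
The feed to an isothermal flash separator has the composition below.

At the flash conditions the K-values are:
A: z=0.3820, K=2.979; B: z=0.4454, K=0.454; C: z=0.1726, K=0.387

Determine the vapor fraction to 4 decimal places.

ψ = 0.3637

Let ψ = V/F and solve Σ zᵢ(Kᵢ−1)/(1+ψ(Kᵢ−1)) = 0.
g(0) = ΣzᵢKᵢ − 1 = 0.4070 and g(1) = 1 − Σzᵢ/Kᵢ = -0.5553, so a root lies in (0, 1).
Newton iteration, ψ⁰ = 0.5:
  ψ = 0.5000: g = -0.10709, g' = -0.7641 → ψ = 0.3598
  ψ = 0.3598: g = 0.00315, g' = -0.8228 → ψ = 0.3637
Converged at ψ = 0.3637.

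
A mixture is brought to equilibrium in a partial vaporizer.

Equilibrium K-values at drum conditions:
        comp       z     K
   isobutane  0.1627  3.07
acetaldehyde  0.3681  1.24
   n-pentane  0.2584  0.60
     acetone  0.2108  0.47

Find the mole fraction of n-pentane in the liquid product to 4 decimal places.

x_n-pentane = 0.3076

Material balance + equilibrium reduce to Σ zᵢ(Kᵢ−1)/(1+V/F(Kᵢ−1)) = 0.
g(0) = ΣzᵢKᵢ − 1 = 0.2100 and g(1) = 1 − Σzᵢ/Kᵢ = -0.2290, so a root lies in (0, 1).
Iterate (Newton) starting at V/F = 0.68:
  V/F = 0.6800: g = -0.10082, g' = -0.3587 → V/F = 0.3989
  V/F = 0.3989: g = 0.00042, g' = -0.3806 → V/F = 0.4000
Converged at V/F = 0.4000.
Compositions from xᵢ = zᵢ/(1+V/F(Kᵢ−1)), yᵢ = Kᵢxᵢ:
  isobutane: x = 0.0890, y = 0.2732
  acetaldehyde: x = 0.3359, y = 0.4165
  n-pentane: x = 0.3076, y = 0.1846
  acetone: x = 0.2675, y = 0.1257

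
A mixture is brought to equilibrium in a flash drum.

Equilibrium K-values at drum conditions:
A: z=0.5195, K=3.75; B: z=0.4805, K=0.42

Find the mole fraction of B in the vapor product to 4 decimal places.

Rachford–Rice: g(β) = Σ zᵢ(Kᵢ−1)/(1+β(Kᵢ−1)) = 0.
g(0) = ΣzᵢKᵢ − 1 = 1.1499 and g(1) = 1 − Σzᵢ/Kᵢ = -0.2826, so a root lies in (0, 1).
Newton iteration, β⁰ = 0.5:
  β = 0.5000: g = 0.20901, g' = -1.0172 → β = 0.7055
  β = 0.7055: g = 0.01422, g' = -0.9176 → β = 0.7210
Converged at β = 0.7210.
Compositions from xᵢ = zᵢ/(1+β(Kᵢ−1)), yᵢ = Kᵢxᵢ:
  A: x = 0.1742, y = 0.6532
  B: x = 0.8258, y = 0.3468

y_B = 0.3468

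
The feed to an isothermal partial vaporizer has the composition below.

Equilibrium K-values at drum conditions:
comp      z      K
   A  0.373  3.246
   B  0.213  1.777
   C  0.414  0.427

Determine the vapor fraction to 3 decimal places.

Let ψ = V/F and solve Σ zᵢ(Kᵢ−1)/(1+ψ(Kᵢ−1)) = 0.
Feasibility: ΣzᵢKᵢ = 1.766, Σzᵢ/Kᵢ = 1.204 — both > 1, two phases present.
Newton–Raphson from ψ = 0.43:
  ψ = 0.430: g = 0.2354, g' = -0.799 → ψ = 0.725
  ψ = 0.725: g = 0.0189, g' = -0.723 → ψ = 0.751
Converged at ψ = 0.751.

ψ = 0.751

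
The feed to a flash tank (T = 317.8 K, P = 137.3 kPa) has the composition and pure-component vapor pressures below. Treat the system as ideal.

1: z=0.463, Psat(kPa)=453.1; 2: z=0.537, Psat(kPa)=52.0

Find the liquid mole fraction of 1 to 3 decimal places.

x_1 = 0.213

Raoult's law: Kᵢ = Pᵢˢᵃᵗ/P = Pᵢˢᵃᵗ/137.3.
  K_1 = 453.1/137.3 = 3.30007, K_2 = 52.0/137.3 = 0.37873
Let ψ = V/F and solve Σ zᵢ(Kᵢ−1)/(1+ψ(Kᵢ−1)) = 0.
Check two-phase: ΣzᵢKᵢ = 1.731 > 1 and Σzᵢ/Kᵢ = 1.558 > 1, so g(0) = 0.731 > 0 and g(1) = -0.558 < 0.
Iterate (Newton) starting at ψ = 0.39:
  ψ = 0.390: g = 0.1211, g' = -1.042 → ψ = 0.506
  ψ = 0.506: g = 0.0054, g' = -0.964 → ψ = 0.512
Converged at ψ = 0.512.
Compositions from xᵢ = zᵢ/(1+ψ(Kᵢ−1)), yᵢ = Kᵢxᵢ:
  1: x = 0.213, y = 0.702
  2: x = 0.787, y = 0.298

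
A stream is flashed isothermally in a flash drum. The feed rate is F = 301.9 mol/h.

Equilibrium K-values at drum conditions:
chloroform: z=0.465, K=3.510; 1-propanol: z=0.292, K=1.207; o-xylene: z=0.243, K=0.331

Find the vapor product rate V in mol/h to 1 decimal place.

Material balance + equilibrium reduce to Σ zᵢ(Kᵢ−1)/(1+β(Kᵢ−1)) = 0.
Check two-phase: ΣzᵢKᵢ = 2.065 > 1 and Σzᵢ/Kᵢ = 1.109 > 1, so g(0) = 1.065 > 0 and g(1) = -0.109 < 0.
Newton–Raphson from β = 0.5:
  β = 0.500: g = 0.3281, g' = -0.832 → β = 0.894
  β = 0.894: g = 0.0060, g' = -0.961 → β = 0.901
Converged at β = 0.901.
Then V = β·F = 0.9005·301.9 = 271.9 mol/h and L = F − V = 30.0 mol/h.

V = 271.9 mol/h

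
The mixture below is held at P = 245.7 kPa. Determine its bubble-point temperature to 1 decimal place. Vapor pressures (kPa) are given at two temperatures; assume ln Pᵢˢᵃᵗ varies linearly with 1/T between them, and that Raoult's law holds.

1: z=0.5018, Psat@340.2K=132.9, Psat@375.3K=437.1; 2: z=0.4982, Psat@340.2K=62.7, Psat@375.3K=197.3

Bubble-point temperature: ΣzᵢPᵢˢᵃᵗ(T) = P. Interpolate ln Pᵢˢᵃᵗ = aᵢ + bᵢ/T.
  T = 340.2 K: ΣzᵢPᵢˢᵃᵗ = 97.93 kPa
  T = 375.3 K: ΣzᵢPᵢˢᵃᵗ = 317.63 kPa
  T = 357.8 K: ΣzᵢPᵢˢᵃᵗ = 181.82 kPa
  T = 366.6 K: ΣzᵢPᵢˢᵃᵗ = 242.31 kPa
  T = 371.0 K: ΣzᵢPᵢˢᵃᵗ = 278.30 kPa
  T = 368.8 K: ΣzᵢPᵢˢᵃᵗ = 259.79 kPa
Interpolating between 366.6 K and 368.8 K gives T ≈ 367.0 K.

T = 367.0 K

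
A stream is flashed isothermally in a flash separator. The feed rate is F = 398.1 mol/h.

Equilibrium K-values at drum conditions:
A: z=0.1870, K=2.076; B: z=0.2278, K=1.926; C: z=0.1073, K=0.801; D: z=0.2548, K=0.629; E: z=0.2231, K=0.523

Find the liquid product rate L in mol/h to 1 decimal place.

L = 204.5 mol/h

Newton iteration, ψ⁰ = 0.42:
  ψ = 0.4200: g = 0.02210, g' = -0.3376 → ψ = 0.4855
  ψ = 0.4855: g = 0.00028, g' = -0.3297 → ψ = 0.4863
Converged at ψ = 0.4863.
Then V = ψ·F = 0.4863·398.1 = 193.6 mol/h and L = F − V = 204.5 mol/h.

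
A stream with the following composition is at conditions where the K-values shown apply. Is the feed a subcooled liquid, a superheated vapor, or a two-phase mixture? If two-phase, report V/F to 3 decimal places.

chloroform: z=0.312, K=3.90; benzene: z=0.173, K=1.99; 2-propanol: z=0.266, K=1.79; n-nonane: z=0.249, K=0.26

ΣzᵢKᵢ = 2.102; Σzᵢ/Kᵢ = 1.273.
Both exceed 1, so a two-phase solution exists.
Let ψ = V/F and solve Σ zᵢ(Kᵢ−1)/(1+ψ(Kᵢ−1)) = 0.
Iterate (Newton) starting at ψ = 0.5:
  ψ = 0.500: g = 0.3420, g' = -0.942 → ψ = 0.863
  ψ = 0.863: g = -0.0345, g' = -1.367 → ψ = 0.838
  ψ = 0.838: g = -0.0011, g' = -1.278 → ψ = 0.837
Converged at ψ = 0.837.

two-phase, V/F = 0.837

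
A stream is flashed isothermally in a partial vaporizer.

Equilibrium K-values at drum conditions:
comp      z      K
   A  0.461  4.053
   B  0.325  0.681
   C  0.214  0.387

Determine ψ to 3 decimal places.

Let ψ = V/F and solve Σ zᵢ(Kᵢ−1)/(1+ψ(Kᵢ−1)) = 0.
Check two-phase: ΣzᵢKᵢ = 2.173 > 1 and Σzᵢ/Kᵢ = 1.144 > 1, so g(0) = 1.173 > 0 and g(1) = -0.144 < 0.
Iterate (Newton) starting at ψ = 0.5:
  ψ = 0.500: g = 0.2446, g' = -0.887 → ψ = 0.776
  ψ = 0.776: g = 0.0300, g' = -0.729 → ψ = 0.817
Converged at ψ = 0.817.

ψ = 0.817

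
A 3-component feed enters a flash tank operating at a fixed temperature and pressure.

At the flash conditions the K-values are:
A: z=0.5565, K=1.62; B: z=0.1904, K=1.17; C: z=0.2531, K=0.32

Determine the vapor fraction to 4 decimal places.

Rachford–Rice: g(ψ) = Σ zᵢ(Kᵢ−1)/(1+ψ(Kᵢ−1)) = 0.
Check two-phase: ΣzᵢKᵢ = 1.2053 > 1 and Σzᵢ/Kᵢ = 1.2972 > 1, so g(0) = 0.2053 > 0 and g(1) = -0.2972 < 0.
Iterate (Newton) starting at ψ = 0.5:
  ψ = 0.5000: g = 0.03244, g' = -0.3980 → ψ = 0.5815
  ψ = 0.5815: g = -0.00163, g' = -0.4403 → ψ = 0.5778
Converged at ψ = 0.5778.

ψ = 0.5778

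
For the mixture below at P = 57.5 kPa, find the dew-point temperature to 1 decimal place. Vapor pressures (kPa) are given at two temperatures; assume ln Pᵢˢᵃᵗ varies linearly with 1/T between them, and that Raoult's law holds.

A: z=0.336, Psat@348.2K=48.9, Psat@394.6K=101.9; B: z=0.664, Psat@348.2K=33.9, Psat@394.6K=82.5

Dew-point temperature: Σzᵢ·P/Pᵢˢᵃᵗ(T) = 1. Interpolate ln Pᵢˢᵃᵗ = aᵢ + bᵢ/T.
  T = 348.2 K: ΣzᵢP/Pᵢˢᵃᵗ = 1.5213
  T = 394.6 K: ΣzᵢP/Pᵢˢᵃᵗ = 0.6524
  T = 371.4 K: ΣzᵢP/Pᵢˢᵃᵗ = 0.9697
  T = 359.8 K: ΣzᵢP/Pᵢˢᵃᵗ = 1.2056
  T = 365.6 K: ΣzᵢP/Pᵢˢᵃᵗ = 1.0793
  T = 368.5 K: ΣzᵢP/Pᵢˢᵃᵗ = 1.0226
Interpolating between 368.5 K and 371.4 K gives T ≈ 369.7 K.

T = 369.7 K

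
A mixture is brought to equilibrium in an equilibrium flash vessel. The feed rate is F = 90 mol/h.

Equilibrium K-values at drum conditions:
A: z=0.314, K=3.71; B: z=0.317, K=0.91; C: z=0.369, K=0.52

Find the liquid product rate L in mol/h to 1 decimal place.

Material balance + equilibrium reduce to Σ zᵢ(Kᵢ−1)/(1+β(Kᵢ−1)) = 0.
g(0) = ΣzᵢKᵢ − 1 = 0.645 and g(1) = 1 − Σzᵢ/Kᵢ = -0.143, so a root lies in (0, 1).
Iterate (Newton) starting at β = 0.59:
  β = 0.590: g = 0.0502, g' = -0.510 → β = 0.688
  β = 0.688: g = 0.0020, g' = -0.473 → β = 0.693
Converged at β = 0.693.
Then V = β·F = 0.6927·90 = 62.3 mol/h and L = F − V = 27.7 mol/h.

L = 27.7 mol/h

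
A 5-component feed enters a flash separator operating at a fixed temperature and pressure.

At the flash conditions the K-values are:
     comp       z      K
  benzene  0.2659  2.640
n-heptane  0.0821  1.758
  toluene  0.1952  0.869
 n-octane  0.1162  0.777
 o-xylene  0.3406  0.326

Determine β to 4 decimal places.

Material balance + equilibrium reduce to Σ zᵢ(Kᵢ−1)/(1+β(Kᵢ−1)) = 0.
Feasibility: ΣzᵢKᵢ = 1.2173, Σzᵢ/Kᵢ = 1.5664 — both > 1, two phases present.
Newton–Raphson from β = 0.37:
  β = 0.3700: g = -0.04095, g' = -0.5910 → β = 0.3007
  β = 0.3007: g = 0.00042, g' = -0.6057 → β = 0.3014
Converged at β = 0.3014.

β = 0.3014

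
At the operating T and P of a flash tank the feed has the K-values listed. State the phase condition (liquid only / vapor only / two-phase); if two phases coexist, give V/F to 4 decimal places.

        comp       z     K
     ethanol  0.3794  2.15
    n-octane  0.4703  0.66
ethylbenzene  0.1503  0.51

ΣzᵢKᵢ = 1.2028; Σzᵢ/Kᵢ = 1.1837.
Both exceed 1, so a two-phase solution exists.
Let ψ = V/F and solve Σ zᵢ(Kᵢ−1)/(1+ψ(Kᵢ−1)) = 0.
Newton–Raphson from ψ = 0.5:
  ψ = 0.5000: g = -0.01318, g' = -0.3445 → ψ = 0.4618
  ψ = 0.4618: g = 0.00012, g' = -0.3508 → ψ = 0.4621
Converged at ψ = 0.4621.

two-phase, V/F = 0.4621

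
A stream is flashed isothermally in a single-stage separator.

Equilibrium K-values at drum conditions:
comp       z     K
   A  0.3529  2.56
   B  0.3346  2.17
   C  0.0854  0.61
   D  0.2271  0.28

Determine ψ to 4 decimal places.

Newton–Raphson from ψ = 0.44:
  ψ = 0.4400: g = 0.30535, g' = -0.7727 → ψ = 0.8351
  ψ = 0.8351: g = -0.02244, g' = -1.0483 → ψ = 0.8137
  ψ = 0.8137: g = -0.00051, g' = -1.0013 → ψ = 0.8132
Converged at ψ = 0.8132.

ψ = 0.8132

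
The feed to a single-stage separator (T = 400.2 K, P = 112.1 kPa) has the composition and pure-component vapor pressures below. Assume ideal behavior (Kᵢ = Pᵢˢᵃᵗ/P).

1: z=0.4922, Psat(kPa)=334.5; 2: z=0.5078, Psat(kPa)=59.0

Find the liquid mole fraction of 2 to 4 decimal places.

Raoult's law: Kᵢ = Pᵢˢᵃᵗ/P = Pᵢˢᵃᵗ/112.1.
  K_1 = 334.5/112.1 = 2.983943, K_2 = 59.0/112.1 = 0.526316
Rachford–Rice: g(β) = Σ zᵢ(Kᵢ−1)/(1+β(Kᵢ−1)) = 0.
Check two-phase: ΣzᵢKᵢ = 1.7360 > 1 and Σzᵢ/Kᵢ = 1.1298 > 1, so g(0) = 0.7360 > 0 and g(1) = -0.1298 < 0.
Binary case is linear: z₁(K₁−1)(1+β(K₂−1)) + z₂(K₂−1)(1+β(K₁−1)) = 0
⇒ β = [z₁(K₁−1)+z₂(K₂−1)] / [−(K₁−1)(K₂−1)] = 0.73596/0.93976 = 0.7831
Compositions from xᵢ = zᵢ/(1+β(Kᵢ−1)), yᵢ = Kᵢxᵢ:
  1: x = 0.1927, y = 0.5751
  2: x = 0.8073, y = 0.4249

x_2 = 0.8073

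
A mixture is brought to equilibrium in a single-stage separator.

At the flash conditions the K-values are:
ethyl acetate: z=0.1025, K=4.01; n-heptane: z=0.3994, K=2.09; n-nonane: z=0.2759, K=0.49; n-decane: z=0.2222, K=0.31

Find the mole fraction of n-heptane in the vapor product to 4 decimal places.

y_n-heptane = 0.5500

Material balance + equilibrium reduce to Σ zᵢ(Kᵢ−1)/(1+ψ(Kᵢ−1)) = 0.
Check two-phase: ΣzᵢKᵢ = 1.4498 > 1 and Σzᵢ/Kᵢ = 1.4965 > 1, so g(0) = 0.4498 > 0 and g(1) = -0.4965 < 0.
Newton–Raphson from ψ = 0.5:
  ψ = 0.5000: g = -0.01800, g' = -0.7227 → ψ = 0.4751
Converged at ψ = 0.4751.
Compositions from xᵢ = zᵢ/(1+ψ(Kᵢ−1)), yᵢ = Kᵢxᵢ:
  ethyl acetate: x = 0.0422, y = 0.1691
  n-heptane: x = 0.2631, y = 0.5500
  n-nonane: x = 0.3641, y = 0.1784
  n-decane: x = 0.3306, y = 0.1025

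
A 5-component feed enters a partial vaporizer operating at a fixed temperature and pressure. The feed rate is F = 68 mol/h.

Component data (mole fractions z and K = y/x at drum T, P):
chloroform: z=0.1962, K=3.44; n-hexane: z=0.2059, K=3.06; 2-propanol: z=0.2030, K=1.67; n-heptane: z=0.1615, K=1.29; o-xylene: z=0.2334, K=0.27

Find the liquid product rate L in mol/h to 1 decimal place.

L = 11.1 mol/h

Rachford–Rice: g(V/F) = Σ zᵢ(Kᵢ−1)/(1+V/F(Kᵢ−1)) = 0.
Feasibility: ΣzᵢKᵢ = 1.9153, Σzᵢ/Kᵢ = 1.2355 — both > 1, two phases present.
Newton–Raphson from V/F = 0.5:
  V/F = 0.5000: g = 0.29905, g' = -0.8190 → V/F = 0.8651
  V/F = 0.8651: g = -0.03256, g' = -1.1950 → V/F = 0.8379
  V/F = 0.8379: g = -0.00113, g' = -1.1146 → V/F = 0.8369
Converged at V/F = 0.8369.
Then V = V/F·F = 0.8369·68 = 56.9 mol/h and L = F − V = 11.1 mol/h.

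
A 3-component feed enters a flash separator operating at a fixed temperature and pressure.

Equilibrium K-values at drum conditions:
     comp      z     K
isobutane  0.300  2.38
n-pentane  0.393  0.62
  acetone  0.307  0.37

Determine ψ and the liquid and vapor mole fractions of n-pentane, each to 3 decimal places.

ψ = 0.103, x_n-pentane = 0.409, y_n-pentane = 0.254

Material balance + equilibrium reduce to Σ zᵢ(Kᵢ−1)/(1+ψ(Kᵢ−1)) = 0.
Feasibility: ΣzᵢKᵢ = 1.071, Σzᵢ/Kᵢ = 1.590 — both > 1, two phases present.
Iterate (Newton) starting at ψ = 0.45:
  ψ = 0.450: g = -0.1947, g' = -0.537 → ψ = 0.088
  ψ = 0.088: g = 0.0101, g' = -0.652 → ψ = 0.103
Converged at ψ = 0.103.
Compositions from xᵢ = zᵢ/(1+ψ(Kᵢ−1)), yᵢ = Kᵢxᵢ:
  isobutane: x = 0.263, y = 0.625
  n-pentane: x = 0.409, y = 0.254
  acetone: x = 0.328, y = 0.122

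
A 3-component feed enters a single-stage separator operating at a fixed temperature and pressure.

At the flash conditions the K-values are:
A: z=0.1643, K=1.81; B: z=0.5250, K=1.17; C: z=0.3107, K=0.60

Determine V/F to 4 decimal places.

Newton–Raphson from V/F = 0.41:
  V/F = 0.4100: g = 0.03468, g' = -0.1451 → V/F = 0.6489
  V/F = 0.6489: g = -0.00024, g' = -0.1493 → V/F = 0.6474
Converged at V/F = 0.6474.

V/F = 0.6474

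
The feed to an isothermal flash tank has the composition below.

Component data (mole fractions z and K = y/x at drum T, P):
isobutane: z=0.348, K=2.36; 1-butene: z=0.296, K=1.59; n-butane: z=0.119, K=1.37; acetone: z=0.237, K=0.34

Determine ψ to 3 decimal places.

ψ = 0.868

Rachford–Rice: g(ψ) = Σ zᵢ(Kᵢ−1)/(1+ψ(Kᵢ−1)) = 0.
g(0) = ΣzᵢKᵢ − 1 = 0.536 and g(1) = 1 − Σzᵢ/Kᵢ = -0.118, so a root lies in (0, 1).
Newton–Raphson from ψ = 0.63:
  ψ = 0.630: g = 0.1502, g' = -0.555 → ψ = 0.901
  ψ = 0.901: g = -0.0260, g' = -0.811 → ψ = 0.869
  ψ = 0.869: g = -0.0009, g' = -0.757 → ψ = 0.868
Converged at ψ = 0.868.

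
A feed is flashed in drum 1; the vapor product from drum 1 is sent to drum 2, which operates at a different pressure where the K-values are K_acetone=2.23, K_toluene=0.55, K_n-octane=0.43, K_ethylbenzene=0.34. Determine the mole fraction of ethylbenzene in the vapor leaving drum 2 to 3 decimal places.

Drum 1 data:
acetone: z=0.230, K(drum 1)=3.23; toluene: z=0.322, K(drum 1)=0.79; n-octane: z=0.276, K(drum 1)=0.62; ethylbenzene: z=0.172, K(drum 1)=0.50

Drum 1:
Let ψ₁ = V/F and solve Σ zᵢ(Kᵢ−1)/(1+ψ₁(Kᵢ−1)) = 0.
g(0) = ΣzᵢKᵢ − 1 = 0.254 and g(1) = 1 − Σzᵢ/Kᵢ = -0.268, so a root lies in (0, 1).
Iterate (Newton) starting at ψ₁ = 0.5:
  ψ₁ = 0.500: g = -0.0772, g' = -0.411 → ψ₁ = 0.312
  ψ₁ = 0.312: g = 0.0092, g' = -0.526 → ψ₁ = 0.330
Converged at ψ₁ = 0.330.
Drum-1 compositions:
  acetone: x = 0.133, y = 0.428
  toluene: x = 0.346, y = 0.273
  n-octane: x = 0.316, y = 0.196
  ethylbenzene: x = 0.206, y = 0.103
Drum-2 feed = drum-1 vapor: z₂ = (0.4281, 0.2733, 0.1956, 0.1030).
Drum 2:
Material balance + equilibrium reduce to Σ zᵢ(Kᵢ−1)/(1+ψ₂(Kᵢ−1)) = 0.
g(0) = ΣzᵢKᵢ − 1 = 0.224 and g(1) = 1 − Σzᵢ/Kᵢ = -0.447, so a root lies in (0, 1).
Newton–Raphson from ψ₂ = 0.5:
  ψ₂ = 0.500: g = -0.0901, g' = -0.565 → ψ₂ = 0.340
Converged at ψ₂ = 0.340.
  acetone: x = 0.302, y = 0.673
  toluene: x = 0.323, y = 0.177
  n-octane: x = 0.243, y = 0.104
  ethylbenzene: x = 0.133, y = 0.045

y_ethylbenzene (drum 2) = 0.045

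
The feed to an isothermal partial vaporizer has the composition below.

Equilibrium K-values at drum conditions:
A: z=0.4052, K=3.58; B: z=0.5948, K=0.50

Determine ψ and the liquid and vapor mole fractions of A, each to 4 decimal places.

Material balance + equilibrium reduce to Σ zᵢ(Kᵢ−1)/(1+ψ(Kᵢ−1)) = 0.
Feasibility: ΣzᵢKᵢ = 1.7480, Σzᵢ/Kᵢ = 1.3028 — both > 1, two phases present.
Newton–Raphson from ψ = 0.31:
  ψ = 0.3100: g = 0.22890, g' = -1.0409 → ψ = 0.5299
  ψ = 0.5299: g = 0.03703, g' = -0.7566 → ψ = 0.5789
  ψ = 0.5789: g = 0.00073, g' = -0.7283 → ψ = 0.5799
Converged at ψ = 0.5799.
Compositions from xᵢ = zᵢ/(1+ψ(Kᵢ−1)), yᵢ = Kᵢxᵢ:
  A: x = 0.1623, y = 0.5812
  B: x = 0.8377, y = 0.4188

ψ = 0.5799, x_A = 0.1623, y_A = 0.5812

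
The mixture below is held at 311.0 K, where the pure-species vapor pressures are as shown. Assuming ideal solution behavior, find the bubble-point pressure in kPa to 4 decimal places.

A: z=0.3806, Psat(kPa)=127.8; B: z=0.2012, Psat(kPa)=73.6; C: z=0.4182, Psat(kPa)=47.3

Pbub = 83.2299 kPa

At the bubble point ψ → 0, so ΣzᵢKᵢ = 1 with Kᵢ = Pᵢˢᵃᵗ/P ⇒ P = ΣzᵢPᵢˢᵃᵗ.
P = 0.3806·127.8 + 0.2012·73.6 + 0.4182·47.3 = 83.2299 kPa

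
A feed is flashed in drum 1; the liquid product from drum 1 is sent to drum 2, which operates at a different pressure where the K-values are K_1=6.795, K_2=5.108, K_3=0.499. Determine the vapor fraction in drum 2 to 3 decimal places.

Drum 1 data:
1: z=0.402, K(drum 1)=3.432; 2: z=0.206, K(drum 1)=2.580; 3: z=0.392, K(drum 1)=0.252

Drum 1:
Newton iteration, ψ₁⁰ = 0.5:
  ψ₁ = 0.500: g = 0.1546, g' = -1.204 → ψ₁ = 0.628
  ψ₁ = 0.628: g = -0.0032, g' = -1.282 → ψ₁ = 0.626
Converged at ψ₁ = 0.626.
Drum-1 compositions:
  1: x = 0.159, y = 0.547
  2: x = 0.104, y = 0.267
  3: x = 0.737, y = 0.186
Drum-2 feed = drum-1 liquid: z₂ = (0.1594, 0.1036, 0.7370).
Drum 2:
Iterate (Newton) starting at ψ₂ = 0.41:
  ψ₂ = 0.410: g = -0.0326, g' = -1.005 → ψ₂ = 0.378
  ψ₂ = 0.378: g = 0.0011, g' = -1.077 → ψ₂ = 0.379
Converged at ψ₂ = 0.379.
  1: x = 0.050, y = 0.339
  2: x = 0.041, y = 0.207
  3: x = 0.910, y = 0.454

V/F (drum 2) = 0.379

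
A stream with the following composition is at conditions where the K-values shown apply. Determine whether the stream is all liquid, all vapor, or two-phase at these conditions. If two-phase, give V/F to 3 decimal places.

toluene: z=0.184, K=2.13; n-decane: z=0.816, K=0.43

all liquid

ΣzᵢKᵢ = 0.743; Σzᵢ/Kᵢ = 1.984.
Since ΣzᵢKᵢ < 1 the mixture is below its bubble point — single liquid phase.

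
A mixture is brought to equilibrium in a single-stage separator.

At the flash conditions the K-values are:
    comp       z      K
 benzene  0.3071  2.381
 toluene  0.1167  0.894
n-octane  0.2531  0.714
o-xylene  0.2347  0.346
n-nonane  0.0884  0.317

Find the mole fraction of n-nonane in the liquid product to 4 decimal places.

x_n-nonane = 0.1019

Rachford–Rice: g(ψ) = Σ zᵢ(Kᵢ−1)/(1+ψ(Kᵢ−1)) = 0.
Check two-phase: ΣzᵢKᵢ = 1.1255 > 1 and Σzᵢ/Kᵢ = 1.5712 > 1, so g(0) = 0.1255 > 0 and g(1) = -0.5712 < 0.
Newton–Raphson from ψ = 0.47:
  ψ = 0.4700: g = -0.15000, g' = -0.5432 → ψ = 0.1938
  ψ = 0.1938: g = -0.00008, g' = -0.5755 → ψ = 0.1937
Converged at ψ = 0.1937.
Compositions from xᵢ = zᵢ/(1+ψ(Kᵢ−1)), yᵢ = Kᵢxᵢ:
  benzene: x = 0.2423, y = 0.5769
  toluene: x = 0.1191, y = 0.1065
  n-octane: x = 0.2679, y = 0.1913
  o-xylene: x = 0.2687, y = 0.0930
  n-nonane: x = 0.1019, y = 0.0323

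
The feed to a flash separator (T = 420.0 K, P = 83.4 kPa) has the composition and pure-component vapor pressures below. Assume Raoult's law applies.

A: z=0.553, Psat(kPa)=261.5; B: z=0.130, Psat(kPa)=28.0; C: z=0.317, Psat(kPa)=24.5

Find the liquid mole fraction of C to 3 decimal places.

x_C = 0.542

Raoult's law: Kᵢ = Pᵢˢᵃᵗ/P = Pᵢˢᵃᵗ/83.4.
  K_A = 261.5/83.4 = 3.13549, K_B = 28.0/83.4 = 0.33573, K_C = 24.5/83.4 = 0.29376
Newton iteration, ψ⁰ = 0.67:
  ψ = 0.670: g = -0.0947, g' = -1.183 → ψ = 0.590
  ψ = 0.590: g = -0.0031, g' = -1.114 → ψ = 0.587
Converged at ψ = 0.587.
Compositions from xᵢ = zᵢ/(1+ψ(Kᵢ−1)), yᵢ = Kᵢxᵢ:
  A: x = 0.245, y = 0.769
  B: x = 0.213, y = 0.072
  C: x = 0.542, y = 0.159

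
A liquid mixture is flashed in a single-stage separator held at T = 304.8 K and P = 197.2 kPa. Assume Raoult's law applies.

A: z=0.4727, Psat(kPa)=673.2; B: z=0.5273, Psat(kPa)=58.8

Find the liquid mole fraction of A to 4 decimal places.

Raoult's law: Kᵢ = Pᵢˢᵃᵗ/P = Pᵢˢᵃᵗ/197.2.
  K_A = 673.2/197.2 = 3.413793, K_B = 58.8/197.2 = 0.298174
Rachford–Rice: g(V/F) = Σ zᵢ(Kᵢ−1)/(1+V/F(Kᵢ−1)) = 0.
Check two-phase: ΣzᵢKᵢ = 1.7709 > 1 and Σzᵢ/Kᵢ = 1.9069 > 1, so g(0) = 0.7709 > 0 and g(1) = -0.9069 < 0.
Binary case is linear: z₁(K₁−1)(1+V/F(K₂−1)) + z₂(K₂−1)(1+V/F(K₁−1)) = 0
⇒ V/F = [z₁(K₁−1)+z₂(K₂−1)] / [−(K₁−1)(K₂−1)] = 0.77093/1.69406 = 0.4551
Compositions from xᵢ = zᵢ/(1+V/F(Kᵢ−1)), yᵢ = Kᵢxᵢ:
  A: x = 0.2253, y = 0.7690
  B: x = 0.7747, y = 0.2310

x_A = 0.2253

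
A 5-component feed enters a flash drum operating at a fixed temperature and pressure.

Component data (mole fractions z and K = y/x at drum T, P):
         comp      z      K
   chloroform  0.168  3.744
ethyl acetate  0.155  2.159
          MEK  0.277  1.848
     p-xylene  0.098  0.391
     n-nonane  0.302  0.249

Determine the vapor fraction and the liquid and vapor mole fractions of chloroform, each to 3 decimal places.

ψ = 0.526, x_chloroform = 0.069, y_chloroform = 0.257

Let ψ = V/F and solve Σ zᵢ(Kᵢ−1)/(1+ψ(Kᵢ−1)) = 0.
Check two-phase: ΣzᵢKᵢ = 1.589 > 1 and Σzᵢ/Kᵢ = 1.730 > 1, so g(0) = 0.589 > 0 and g(1) = -0.730 < 0.
Newton iteration, ψ⁰ = 0.47:
  ψ = 0.470: g = 0.0514, g' = -0.909 → ψ = 0.527
  ψ = 0.527: g = -0.0006, g' = -0.932 → ψ = 0.526
Converged at ψ = 0.526.
Compositions from xᵢ = zᵢ/(1+ψ(Kᵢ−1)), yᵢ = Kᵢxᵢ:
  chloroform: x = 0.069, y = 0.257
  ethyl acetate: x = 0.096, y = 0.208
  MEK: x = 0.192, y = 0.354
  p-xylene: x = 0.144, y = 0.056
  n-nonane: x = 0.499, y = 0.124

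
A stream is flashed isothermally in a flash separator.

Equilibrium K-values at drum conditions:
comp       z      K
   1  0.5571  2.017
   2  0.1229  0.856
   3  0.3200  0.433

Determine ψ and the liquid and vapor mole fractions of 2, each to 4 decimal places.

ψ = 0.7215, x_2 = 0.1371, y_2 = 0.1174

Iterate (Newton) starting at ψ = 0.57:
  ψ = 0.5700: g = 0.07130, g' = -0.4585 → ψ = 0.7255
  ψ = 0.7255: g = -0.00198, g' = -0.4909 → ψ = 0.7215
Converged at ψ = 0.7215.
Compositions from xᵢ = zᵢ/(1+ψ(Kᵢ−1)), yᵢ = Kᵢxᵢ:
  1: x = 0.3213, y = 0.6481
  2: x = 0.1371, y = 0.1174
  3: x = 0.5415, y = 0.2345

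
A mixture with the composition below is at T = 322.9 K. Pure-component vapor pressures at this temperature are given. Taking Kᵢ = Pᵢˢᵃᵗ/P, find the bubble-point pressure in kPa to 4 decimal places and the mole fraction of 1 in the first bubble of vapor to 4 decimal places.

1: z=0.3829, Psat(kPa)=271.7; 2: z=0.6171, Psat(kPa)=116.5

Pbub = 175.9261 kPa, y_1 = 0.5914

At the bubble point ψ → 0, so ΣzᵢKᵢ = 1 with Kᵢ = Pᵢˢᵃᵗ/P ⇒ P = ΣzᵢPᵢˢᵃᵗ.
P = 0.3829·271.7 + 0.6171·116.5 = 175.9261 kPa
yᵢ = zᵢPᵢˢᵃᵗ/P ⇒ y_1 = 0.3829·271.7/175.9261 = 0.5914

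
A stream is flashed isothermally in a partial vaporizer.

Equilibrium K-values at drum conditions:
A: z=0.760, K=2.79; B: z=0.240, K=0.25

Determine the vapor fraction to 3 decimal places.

Rachford–Rice: g(ψ) = Σ zᵢ(Kᵢ−1)/(1+ψ(Kᵢ−1)) = 0.
Check two-phase: ΣzᵢKᵢ = 2.180 > 1 and Σzᵢ/Kᵢ = 1.232 > 1, so g(0) = 1.180 > 0 and g(1) = -0.232 < 0.
Binary case is linear: z₁(K₁−1)(1+ψ(K₂−1)) + z₂(K₂−1)(1+ψ(K₁−1)) = 0
⇒ ψ = [z₁(K₁−1)+z₂(K₂−1)] / [−(K₁−1)(K₂−1)] = 1.1804/1.3425 = 0.879

ψ = 0.879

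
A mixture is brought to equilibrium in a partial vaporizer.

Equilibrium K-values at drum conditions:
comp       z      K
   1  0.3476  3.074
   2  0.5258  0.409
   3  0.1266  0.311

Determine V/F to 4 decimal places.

V/F = 0.2548

Material balance + equilibrium reduce to Σ zᵢ(Kᵢ−1)/(1+V/F(Kᵢ−1)) = 0.
g(0) = ΣzᵢKᵢ − 1 = 0.3229 and g(1) = 1 − Σzᵢ/Kᵢ = -0.8057, so a root lies in (0, 1).
Iterate (Newton) starting at V/F = 0.46:
  V/F = 0.4600: g = -0.18553, g' = -0.8668 → V/F = 0.2460
  V/F = 0.2460: g = 0.00877, g' = -0.9942 → V/F = 0.2548
Converged at V/F = 0.2548.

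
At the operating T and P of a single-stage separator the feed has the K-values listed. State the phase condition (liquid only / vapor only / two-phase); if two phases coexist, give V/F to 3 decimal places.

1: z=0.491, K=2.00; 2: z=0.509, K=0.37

two-phase, V/F = 0.270

ΣzᵢKᵢ = 1.170; Σzᵢ/Kᵢ = 1.621.
Both exceed 1, so a two-phase solution exists.
Rachford–Rice: g(ψ) = Σ zᵢ(Kᵢ−1)/(1+ψ(Kᵢ−1)) = 0.
Binary case is linear: z₁(K₁−1)(1+ψ(K₂−1)) + z₂(K₂−1)(1+ψ(K₁−1)) = 0
⇒ ψ = [z₁(K₁−1)+z₂(K₂−1)] / [−(K₁−1)(K₂−1)] = 0.1703/0.6300 = 0.270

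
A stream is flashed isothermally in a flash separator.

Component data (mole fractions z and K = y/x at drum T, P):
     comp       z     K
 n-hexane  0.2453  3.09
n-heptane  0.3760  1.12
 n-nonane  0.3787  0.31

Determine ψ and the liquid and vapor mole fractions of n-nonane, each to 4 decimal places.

ψ = 0.3425, x_n-nonane = 0.4959, y_n-nonane = 0.1537

Let ψ = V/F and solve Σ zᵢ(Kᵢ−1)/(1+ψ(Kᵢ−1)) = 0.
g(0) = ΣzᵢKᵢ − 1 = 0.2965 and g(1) = 1 − Σzᵢ/Kᵢ = -0.6367, so a root lies in (0, 1).
Newton–Raphson from ψ = 0.61:
  ψ = 0.6100: g = -0.18382, g' = -0.7494 → ψ = 0.3647
  ψ = 0.3647: g = -0.01502, g' = -0.6719 → ψ = 0.3424
  ψ = 0.3424: g = 0.00006, g' = -0.6782 → ψ = 0.3425
Converged at ψ = 0.3425.
Compositions from xᵢ = zᵢ/(1+ψ(Kᵢ−1)), yᵢ = Kᵢxᵢ:
  n-hexane: x = 0.1430, y = 0.4418
  n-heptane: x = 0.3612, y = 0.4045
  n-nonane: x = 0.4959, y = 0.1537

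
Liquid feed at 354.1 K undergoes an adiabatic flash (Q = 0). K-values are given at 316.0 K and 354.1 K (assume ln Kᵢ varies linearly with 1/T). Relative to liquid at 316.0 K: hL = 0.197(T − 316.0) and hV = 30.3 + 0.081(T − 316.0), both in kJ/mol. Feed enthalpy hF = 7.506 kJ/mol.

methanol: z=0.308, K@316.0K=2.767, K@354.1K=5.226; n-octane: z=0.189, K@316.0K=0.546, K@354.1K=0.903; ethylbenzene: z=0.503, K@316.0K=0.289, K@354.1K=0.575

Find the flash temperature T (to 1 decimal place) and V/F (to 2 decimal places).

Adiabatic flash: solve Rachford–Rice at each trial T, then check hF = ψ·hV(T) + (1−ψ)·hL(T).
  T = 316.0 K: K = (2.767, 0.546, 0.289), RR gives ψ = 0.088, H_out = 2.670 kJ/mol
  T = 354.1 K: K = (5.226, 0.903, 0.575), RR gives ψ = 0.709, H_out = 25.857 kJ/mol
  T = 335.1 K: K = (3.875, 0.713, 0.416), RR gives ψ = 0.363, H_out = 13.957 kJ/mol
  T = 325.6 K: K = (3.294, 0.627, 0.349), RR gives ψ = 0.230, H_out = 8.608 kJ/mol
  T = 320.8 K: K = (3.023, 0.586, 0.318), RR gives ψ = 0.162, H_out = 5.754 kJ/mol
  T = 323.2 K: K = (3.156, 0.606, 0.333), RR gives ψ = 0.196, H_out = 7.203 kJ/mol
Linear interpolation between T = 323.2 (H_out = 7.203) and T = 325.6 (H_out = 8.608) on hF = 7.506 gives T ≈ 323.7 K, at which ψ = 0.20.

T = 323.7 K, V/F = 0.20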